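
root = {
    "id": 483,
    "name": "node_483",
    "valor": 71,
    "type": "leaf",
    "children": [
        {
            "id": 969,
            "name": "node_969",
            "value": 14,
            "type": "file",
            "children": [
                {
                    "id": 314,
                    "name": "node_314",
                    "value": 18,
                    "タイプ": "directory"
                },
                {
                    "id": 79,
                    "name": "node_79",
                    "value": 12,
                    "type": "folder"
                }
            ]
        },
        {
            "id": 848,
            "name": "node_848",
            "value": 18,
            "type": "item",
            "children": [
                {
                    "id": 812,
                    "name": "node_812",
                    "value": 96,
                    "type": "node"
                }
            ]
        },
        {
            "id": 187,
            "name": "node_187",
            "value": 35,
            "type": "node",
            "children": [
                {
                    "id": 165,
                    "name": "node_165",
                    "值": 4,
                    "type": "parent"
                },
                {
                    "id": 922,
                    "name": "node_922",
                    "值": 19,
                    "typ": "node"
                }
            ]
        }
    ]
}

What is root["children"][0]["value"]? 14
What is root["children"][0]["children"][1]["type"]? "folder"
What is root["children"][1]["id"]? 848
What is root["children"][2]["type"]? "node"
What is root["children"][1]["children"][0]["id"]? 812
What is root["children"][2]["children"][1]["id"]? 922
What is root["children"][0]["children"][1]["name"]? "node_79"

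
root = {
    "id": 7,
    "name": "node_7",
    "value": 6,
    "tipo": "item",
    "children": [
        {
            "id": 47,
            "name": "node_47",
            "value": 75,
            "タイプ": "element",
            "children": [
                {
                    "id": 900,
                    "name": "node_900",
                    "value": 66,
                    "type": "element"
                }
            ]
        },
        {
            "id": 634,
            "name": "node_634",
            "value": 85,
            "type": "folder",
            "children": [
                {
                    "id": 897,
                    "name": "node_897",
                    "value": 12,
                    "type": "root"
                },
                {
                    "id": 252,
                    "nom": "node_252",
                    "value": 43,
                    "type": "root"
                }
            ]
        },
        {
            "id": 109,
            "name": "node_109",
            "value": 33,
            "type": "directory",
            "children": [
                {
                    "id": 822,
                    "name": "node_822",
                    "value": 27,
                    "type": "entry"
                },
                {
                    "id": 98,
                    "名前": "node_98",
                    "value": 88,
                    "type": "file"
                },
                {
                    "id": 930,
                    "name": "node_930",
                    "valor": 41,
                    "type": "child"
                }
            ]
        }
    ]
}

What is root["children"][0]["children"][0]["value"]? 66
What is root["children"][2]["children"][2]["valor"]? 41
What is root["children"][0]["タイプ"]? "element"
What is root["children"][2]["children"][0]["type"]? "entry"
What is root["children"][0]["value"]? 75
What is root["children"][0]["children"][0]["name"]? "node_900"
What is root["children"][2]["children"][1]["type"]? "file"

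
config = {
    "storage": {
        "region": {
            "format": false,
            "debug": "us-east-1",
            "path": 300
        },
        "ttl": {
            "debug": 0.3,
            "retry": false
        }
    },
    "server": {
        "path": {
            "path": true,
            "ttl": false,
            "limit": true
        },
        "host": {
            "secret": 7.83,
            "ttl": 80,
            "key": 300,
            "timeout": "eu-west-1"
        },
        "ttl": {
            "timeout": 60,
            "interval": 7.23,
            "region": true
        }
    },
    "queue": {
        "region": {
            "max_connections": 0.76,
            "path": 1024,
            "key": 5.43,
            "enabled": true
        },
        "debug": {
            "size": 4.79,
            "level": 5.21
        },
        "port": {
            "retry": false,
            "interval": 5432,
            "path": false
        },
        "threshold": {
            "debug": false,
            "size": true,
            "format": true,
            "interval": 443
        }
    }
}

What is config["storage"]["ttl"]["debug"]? 0.3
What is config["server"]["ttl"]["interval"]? 7.23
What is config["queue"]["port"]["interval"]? 5432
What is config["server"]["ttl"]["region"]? True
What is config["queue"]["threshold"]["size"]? True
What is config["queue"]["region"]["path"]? 1024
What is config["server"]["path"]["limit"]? True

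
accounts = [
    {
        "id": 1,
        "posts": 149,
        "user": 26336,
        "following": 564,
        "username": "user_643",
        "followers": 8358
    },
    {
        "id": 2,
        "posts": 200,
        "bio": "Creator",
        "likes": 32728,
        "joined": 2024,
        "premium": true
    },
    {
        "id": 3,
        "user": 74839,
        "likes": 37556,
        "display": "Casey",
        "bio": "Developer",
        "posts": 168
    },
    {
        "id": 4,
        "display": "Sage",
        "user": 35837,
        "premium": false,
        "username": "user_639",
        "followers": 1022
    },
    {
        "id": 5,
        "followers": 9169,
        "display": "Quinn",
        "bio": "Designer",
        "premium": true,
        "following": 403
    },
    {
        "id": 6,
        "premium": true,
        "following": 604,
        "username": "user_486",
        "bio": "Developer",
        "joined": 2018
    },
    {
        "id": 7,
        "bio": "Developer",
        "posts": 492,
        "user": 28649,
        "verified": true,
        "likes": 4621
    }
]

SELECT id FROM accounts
[1, 2, 3, 4, 5, 6, 7]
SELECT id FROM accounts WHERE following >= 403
[1, 5, 6]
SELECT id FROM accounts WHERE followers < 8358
[4]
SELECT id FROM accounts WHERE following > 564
[6]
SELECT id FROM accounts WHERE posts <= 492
[1, 2, 3, 7]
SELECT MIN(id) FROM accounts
1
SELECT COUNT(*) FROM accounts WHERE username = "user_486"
1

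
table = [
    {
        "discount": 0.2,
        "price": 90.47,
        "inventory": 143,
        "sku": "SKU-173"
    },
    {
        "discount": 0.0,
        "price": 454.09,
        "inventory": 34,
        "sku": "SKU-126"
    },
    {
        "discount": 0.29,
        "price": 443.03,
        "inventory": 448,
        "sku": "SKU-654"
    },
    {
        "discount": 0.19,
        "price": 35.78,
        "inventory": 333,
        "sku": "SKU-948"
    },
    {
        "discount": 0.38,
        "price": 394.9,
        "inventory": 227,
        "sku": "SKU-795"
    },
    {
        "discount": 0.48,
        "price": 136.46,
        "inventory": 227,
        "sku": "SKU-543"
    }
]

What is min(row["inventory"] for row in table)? 34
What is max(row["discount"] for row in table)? 0.48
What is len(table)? 6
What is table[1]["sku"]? "SKU-126"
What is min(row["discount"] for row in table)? 0.0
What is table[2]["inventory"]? 448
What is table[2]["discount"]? 0.29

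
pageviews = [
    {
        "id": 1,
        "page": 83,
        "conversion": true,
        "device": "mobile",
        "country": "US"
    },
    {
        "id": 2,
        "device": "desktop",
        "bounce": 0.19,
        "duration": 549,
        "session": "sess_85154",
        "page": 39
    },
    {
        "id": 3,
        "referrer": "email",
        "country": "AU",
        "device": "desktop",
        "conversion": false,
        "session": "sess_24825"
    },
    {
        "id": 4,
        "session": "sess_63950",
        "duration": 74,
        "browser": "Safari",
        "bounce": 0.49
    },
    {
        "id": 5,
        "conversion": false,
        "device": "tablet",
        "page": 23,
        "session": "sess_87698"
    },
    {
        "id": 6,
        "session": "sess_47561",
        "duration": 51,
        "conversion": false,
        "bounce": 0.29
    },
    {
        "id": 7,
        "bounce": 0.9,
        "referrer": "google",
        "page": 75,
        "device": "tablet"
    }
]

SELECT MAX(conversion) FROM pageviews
True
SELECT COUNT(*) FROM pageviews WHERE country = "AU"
1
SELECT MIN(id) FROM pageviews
1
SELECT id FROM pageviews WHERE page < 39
[5]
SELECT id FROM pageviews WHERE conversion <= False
[3, 5, 6]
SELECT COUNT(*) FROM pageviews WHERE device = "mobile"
1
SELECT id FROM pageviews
[1, 2, 3, 4, 5, 6, 7]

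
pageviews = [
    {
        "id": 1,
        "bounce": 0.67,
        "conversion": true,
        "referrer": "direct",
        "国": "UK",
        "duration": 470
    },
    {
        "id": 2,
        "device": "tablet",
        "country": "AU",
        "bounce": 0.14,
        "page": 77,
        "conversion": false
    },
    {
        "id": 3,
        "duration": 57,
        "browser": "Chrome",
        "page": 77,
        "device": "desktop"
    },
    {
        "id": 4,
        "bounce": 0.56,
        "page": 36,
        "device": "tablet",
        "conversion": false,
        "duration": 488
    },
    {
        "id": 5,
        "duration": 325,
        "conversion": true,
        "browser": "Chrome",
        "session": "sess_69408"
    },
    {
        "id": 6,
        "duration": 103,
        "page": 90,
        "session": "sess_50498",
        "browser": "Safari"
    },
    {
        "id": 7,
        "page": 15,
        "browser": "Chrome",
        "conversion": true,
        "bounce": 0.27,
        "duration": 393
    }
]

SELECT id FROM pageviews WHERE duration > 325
[1, 4, 7]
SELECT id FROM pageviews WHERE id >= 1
[1, 2, 3, 4, 5, 6, 7]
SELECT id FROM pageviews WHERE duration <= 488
[1, 3, 4, 5, 6, 7]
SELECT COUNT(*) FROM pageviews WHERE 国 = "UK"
1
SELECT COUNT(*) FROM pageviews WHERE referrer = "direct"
1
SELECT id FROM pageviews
[1, 2, 3, 4, 5, 6, 7]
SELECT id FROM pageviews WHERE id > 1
[2, 3, 4, 5, 6, 7]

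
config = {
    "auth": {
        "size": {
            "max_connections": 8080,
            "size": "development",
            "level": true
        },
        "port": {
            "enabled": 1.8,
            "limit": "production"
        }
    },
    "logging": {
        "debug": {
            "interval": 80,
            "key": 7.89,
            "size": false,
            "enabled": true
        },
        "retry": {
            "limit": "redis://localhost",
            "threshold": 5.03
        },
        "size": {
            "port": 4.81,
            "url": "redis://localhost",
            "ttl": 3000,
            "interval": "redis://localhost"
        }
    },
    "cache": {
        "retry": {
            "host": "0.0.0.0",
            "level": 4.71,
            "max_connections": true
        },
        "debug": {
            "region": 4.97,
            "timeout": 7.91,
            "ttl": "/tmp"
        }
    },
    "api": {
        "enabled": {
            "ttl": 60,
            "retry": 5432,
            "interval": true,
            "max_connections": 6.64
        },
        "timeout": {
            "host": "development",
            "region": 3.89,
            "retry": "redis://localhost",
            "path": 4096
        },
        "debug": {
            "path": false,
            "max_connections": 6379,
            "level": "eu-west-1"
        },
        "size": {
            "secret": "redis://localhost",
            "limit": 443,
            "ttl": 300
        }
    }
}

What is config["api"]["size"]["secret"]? "redis://localhost"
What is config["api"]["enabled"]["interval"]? True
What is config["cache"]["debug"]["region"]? 4.97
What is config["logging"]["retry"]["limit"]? "redis://localhost"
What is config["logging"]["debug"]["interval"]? 80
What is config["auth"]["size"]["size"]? "development"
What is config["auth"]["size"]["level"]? True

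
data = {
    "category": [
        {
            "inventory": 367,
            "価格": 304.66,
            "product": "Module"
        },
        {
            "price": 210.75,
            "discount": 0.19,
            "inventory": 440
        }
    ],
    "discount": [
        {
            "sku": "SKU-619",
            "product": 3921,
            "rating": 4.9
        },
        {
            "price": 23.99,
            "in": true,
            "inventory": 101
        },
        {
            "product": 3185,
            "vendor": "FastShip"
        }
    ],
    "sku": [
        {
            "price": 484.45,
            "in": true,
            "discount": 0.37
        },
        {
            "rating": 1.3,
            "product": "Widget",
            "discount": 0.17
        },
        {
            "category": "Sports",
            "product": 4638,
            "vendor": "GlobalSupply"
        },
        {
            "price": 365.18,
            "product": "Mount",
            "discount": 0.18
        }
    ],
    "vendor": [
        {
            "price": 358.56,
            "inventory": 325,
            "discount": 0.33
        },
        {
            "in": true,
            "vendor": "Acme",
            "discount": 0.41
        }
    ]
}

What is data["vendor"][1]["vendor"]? "Acme"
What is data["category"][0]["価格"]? 304.66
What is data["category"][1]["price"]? 210.75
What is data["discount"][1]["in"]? True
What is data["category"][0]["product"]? "Module"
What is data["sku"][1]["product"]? "Widget"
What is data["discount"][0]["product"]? 3921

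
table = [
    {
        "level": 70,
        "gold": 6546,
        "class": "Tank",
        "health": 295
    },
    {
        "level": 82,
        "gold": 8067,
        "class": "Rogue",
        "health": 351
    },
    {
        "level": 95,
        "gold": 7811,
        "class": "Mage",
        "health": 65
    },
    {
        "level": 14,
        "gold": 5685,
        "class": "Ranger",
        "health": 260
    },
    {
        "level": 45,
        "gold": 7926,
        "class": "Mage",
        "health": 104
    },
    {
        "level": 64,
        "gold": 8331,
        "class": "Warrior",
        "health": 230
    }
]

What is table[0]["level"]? 70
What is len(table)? 6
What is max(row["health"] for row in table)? 351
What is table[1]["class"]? "Rogue"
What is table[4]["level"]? 45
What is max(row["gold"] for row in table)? 8331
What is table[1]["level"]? 82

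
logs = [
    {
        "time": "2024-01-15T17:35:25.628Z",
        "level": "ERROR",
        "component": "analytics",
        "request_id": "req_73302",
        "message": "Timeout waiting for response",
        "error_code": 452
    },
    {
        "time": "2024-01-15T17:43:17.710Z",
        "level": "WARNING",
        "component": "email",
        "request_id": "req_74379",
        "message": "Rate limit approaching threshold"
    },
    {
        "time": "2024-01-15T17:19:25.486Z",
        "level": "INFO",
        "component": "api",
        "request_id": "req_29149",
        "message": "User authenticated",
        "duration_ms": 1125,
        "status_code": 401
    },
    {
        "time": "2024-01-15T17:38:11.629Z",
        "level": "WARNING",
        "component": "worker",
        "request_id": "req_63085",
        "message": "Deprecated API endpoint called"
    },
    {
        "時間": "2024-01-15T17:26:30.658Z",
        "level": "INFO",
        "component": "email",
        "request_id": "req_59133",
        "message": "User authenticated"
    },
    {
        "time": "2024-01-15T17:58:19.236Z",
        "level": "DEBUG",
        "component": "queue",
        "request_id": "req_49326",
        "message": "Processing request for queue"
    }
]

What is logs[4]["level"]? "INFO"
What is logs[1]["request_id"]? "req_74379"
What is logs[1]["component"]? "email"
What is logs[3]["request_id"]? "req_63085"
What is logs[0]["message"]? "Timeout waiting for response"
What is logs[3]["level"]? "WARNING"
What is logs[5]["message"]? "Processing request for queue"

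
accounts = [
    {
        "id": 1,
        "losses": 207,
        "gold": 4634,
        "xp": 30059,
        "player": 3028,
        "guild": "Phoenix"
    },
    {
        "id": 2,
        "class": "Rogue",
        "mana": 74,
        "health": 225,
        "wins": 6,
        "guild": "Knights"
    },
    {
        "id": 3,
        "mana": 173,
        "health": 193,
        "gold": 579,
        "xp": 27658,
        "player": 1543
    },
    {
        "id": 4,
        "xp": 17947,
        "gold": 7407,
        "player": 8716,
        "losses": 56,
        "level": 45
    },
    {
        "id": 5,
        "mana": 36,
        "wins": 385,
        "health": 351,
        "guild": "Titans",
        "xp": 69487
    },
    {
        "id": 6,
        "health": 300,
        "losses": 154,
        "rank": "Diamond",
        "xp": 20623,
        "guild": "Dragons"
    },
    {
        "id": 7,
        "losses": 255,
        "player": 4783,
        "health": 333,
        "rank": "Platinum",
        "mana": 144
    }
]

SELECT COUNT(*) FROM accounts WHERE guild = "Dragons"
1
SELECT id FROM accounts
[1, 2, 3, 4, 5, 6, 7]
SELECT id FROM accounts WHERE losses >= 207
[1, 7]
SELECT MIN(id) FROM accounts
1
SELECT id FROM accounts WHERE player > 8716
[]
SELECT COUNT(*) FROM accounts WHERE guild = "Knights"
1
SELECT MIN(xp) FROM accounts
17947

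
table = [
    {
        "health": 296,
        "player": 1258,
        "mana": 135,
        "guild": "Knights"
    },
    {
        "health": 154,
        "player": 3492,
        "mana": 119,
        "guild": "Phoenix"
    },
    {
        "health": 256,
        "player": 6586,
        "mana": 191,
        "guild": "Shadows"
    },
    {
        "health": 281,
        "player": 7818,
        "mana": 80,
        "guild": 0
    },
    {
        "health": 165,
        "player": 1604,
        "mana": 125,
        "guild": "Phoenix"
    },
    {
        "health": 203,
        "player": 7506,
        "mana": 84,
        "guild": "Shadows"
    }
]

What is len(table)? 6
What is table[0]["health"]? 296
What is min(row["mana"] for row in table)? 80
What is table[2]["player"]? 6586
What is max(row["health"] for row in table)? 296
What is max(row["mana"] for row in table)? 191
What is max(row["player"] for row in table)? 7818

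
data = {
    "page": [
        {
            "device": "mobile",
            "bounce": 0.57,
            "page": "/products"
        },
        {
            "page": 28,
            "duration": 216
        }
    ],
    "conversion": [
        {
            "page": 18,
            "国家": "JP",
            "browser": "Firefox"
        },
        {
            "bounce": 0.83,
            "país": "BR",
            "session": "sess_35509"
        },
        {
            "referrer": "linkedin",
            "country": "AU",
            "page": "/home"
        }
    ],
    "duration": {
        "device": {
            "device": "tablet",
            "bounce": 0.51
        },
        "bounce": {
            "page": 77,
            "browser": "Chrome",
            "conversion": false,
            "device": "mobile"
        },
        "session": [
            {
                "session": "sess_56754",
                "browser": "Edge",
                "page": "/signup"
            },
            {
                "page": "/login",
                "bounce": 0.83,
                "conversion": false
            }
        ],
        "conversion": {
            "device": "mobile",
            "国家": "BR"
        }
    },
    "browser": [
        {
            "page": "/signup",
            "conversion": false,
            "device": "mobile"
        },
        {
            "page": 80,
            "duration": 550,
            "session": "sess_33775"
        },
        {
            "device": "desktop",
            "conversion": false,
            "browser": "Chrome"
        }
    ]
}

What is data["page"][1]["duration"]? 216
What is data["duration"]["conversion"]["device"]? "mobile"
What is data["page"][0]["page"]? "/products"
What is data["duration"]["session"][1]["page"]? "/login"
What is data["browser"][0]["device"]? "mobile"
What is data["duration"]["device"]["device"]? "tablet"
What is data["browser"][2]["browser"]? "Chrome"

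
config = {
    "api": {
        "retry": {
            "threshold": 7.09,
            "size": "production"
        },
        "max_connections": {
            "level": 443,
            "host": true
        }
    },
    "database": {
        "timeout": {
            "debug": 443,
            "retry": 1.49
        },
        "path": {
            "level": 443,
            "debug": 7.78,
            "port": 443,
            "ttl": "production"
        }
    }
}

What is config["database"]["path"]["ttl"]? "production"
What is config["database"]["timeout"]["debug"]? 443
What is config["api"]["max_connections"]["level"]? 443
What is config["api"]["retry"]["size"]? "production"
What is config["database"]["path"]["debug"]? 7.78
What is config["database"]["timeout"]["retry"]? 1.49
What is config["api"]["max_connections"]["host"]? True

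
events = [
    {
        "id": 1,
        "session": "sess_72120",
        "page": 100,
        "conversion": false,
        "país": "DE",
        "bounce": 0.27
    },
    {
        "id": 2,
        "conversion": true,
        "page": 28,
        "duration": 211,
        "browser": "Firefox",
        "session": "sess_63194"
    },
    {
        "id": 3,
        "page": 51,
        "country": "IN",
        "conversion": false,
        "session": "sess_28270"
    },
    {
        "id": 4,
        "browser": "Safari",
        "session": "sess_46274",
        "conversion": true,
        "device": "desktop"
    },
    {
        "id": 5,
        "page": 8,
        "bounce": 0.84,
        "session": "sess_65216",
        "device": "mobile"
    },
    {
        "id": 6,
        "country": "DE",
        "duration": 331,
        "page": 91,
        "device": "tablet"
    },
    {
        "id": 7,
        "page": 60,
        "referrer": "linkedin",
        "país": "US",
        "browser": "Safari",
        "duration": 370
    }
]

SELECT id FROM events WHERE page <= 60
[2, 3, 5, 7]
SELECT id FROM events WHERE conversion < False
[]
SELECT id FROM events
[1, 2, 3, 4, 5, 6, 7]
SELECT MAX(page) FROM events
100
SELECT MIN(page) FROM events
8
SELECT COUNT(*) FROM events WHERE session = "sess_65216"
1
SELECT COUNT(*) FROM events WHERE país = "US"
1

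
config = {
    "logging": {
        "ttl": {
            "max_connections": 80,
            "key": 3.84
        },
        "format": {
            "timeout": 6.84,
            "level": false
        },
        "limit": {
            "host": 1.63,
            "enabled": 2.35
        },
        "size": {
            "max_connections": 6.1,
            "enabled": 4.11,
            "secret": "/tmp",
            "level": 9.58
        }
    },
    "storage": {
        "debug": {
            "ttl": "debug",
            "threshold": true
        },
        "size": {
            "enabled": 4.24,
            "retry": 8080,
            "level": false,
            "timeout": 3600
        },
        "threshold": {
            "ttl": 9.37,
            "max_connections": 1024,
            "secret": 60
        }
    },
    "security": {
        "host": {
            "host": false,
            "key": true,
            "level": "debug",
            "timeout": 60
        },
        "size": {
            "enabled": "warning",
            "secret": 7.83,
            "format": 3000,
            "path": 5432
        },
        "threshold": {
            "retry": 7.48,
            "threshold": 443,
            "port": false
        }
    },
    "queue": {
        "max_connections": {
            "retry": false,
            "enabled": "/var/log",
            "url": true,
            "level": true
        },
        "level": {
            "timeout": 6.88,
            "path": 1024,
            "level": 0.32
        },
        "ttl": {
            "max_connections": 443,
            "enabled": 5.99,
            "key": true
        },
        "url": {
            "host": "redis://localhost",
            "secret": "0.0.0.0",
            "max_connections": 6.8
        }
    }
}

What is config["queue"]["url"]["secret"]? "0.0.0.0"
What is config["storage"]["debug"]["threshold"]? True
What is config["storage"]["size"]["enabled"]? 4.24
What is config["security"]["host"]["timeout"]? 60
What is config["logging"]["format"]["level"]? False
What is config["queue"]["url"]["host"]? "redis://localhost"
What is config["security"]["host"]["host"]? False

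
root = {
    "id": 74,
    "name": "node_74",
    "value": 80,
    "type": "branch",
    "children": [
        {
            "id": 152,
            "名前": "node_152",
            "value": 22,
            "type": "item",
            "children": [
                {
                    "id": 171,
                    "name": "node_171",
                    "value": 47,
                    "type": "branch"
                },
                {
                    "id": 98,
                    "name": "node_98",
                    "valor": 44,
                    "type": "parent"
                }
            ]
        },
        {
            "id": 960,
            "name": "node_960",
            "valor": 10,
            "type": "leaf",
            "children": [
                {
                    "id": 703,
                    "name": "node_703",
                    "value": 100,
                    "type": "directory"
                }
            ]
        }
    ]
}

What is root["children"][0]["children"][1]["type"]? "parent"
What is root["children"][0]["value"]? 22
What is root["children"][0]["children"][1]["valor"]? 44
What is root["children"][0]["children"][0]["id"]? 171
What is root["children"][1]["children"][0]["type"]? "directory"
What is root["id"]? 74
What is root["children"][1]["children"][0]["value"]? 100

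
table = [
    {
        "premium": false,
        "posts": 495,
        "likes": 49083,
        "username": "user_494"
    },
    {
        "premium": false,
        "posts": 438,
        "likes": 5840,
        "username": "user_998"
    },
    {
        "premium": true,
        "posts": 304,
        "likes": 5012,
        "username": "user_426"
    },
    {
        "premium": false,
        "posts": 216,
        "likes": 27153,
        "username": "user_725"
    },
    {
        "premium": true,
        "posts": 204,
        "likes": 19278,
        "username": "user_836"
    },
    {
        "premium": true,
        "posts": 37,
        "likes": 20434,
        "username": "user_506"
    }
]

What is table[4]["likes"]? 19278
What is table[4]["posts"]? 204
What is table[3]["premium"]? False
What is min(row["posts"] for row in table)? 37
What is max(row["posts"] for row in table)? 495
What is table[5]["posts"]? 37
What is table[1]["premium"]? False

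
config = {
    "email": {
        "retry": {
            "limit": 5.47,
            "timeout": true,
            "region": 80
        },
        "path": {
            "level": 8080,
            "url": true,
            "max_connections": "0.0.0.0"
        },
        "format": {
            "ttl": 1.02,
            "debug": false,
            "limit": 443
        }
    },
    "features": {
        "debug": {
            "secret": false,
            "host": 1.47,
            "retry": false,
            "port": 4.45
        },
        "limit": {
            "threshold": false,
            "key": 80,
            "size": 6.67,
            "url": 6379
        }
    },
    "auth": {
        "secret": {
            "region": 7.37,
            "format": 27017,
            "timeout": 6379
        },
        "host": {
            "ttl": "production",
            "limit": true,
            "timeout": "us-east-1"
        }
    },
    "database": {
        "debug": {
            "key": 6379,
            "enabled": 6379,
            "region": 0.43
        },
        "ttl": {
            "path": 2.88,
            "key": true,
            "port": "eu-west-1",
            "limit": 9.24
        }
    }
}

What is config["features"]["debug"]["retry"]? False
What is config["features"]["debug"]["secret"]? False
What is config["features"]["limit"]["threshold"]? False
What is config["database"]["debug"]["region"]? 0.43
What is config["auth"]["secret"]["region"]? 7.37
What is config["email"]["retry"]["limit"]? 5.47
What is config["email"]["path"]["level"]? 8080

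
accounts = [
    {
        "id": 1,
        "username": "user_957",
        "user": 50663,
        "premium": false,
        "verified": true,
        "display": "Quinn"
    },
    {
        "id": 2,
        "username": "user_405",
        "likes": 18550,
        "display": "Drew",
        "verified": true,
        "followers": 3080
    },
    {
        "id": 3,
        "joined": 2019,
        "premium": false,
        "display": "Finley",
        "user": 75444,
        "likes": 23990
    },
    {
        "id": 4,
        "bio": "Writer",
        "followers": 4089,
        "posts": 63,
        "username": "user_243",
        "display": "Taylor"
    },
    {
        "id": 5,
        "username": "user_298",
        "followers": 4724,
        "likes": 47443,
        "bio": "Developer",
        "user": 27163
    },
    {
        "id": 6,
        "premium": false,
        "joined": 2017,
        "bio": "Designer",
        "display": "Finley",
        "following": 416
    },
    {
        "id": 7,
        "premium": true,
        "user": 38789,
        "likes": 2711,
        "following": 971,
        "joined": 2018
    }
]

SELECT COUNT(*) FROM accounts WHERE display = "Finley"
2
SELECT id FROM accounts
[1, 2, 3, 4, 5, 6, 7]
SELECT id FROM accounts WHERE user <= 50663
[1, 5, 7]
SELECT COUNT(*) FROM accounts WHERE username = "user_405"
1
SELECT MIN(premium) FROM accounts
False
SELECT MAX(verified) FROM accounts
True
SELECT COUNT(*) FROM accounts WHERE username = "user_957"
1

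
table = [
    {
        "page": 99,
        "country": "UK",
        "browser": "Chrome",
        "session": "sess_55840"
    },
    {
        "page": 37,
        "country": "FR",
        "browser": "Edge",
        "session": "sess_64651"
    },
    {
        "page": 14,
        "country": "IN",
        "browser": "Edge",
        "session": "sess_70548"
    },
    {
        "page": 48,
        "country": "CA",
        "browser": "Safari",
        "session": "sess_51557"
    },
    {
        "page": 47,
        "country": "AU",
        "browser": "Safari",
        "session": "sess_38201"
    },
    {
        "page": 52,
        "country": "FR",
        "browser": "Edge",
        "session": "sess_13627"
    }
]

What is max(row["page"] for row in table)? 99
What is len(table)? 6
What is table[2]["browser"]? "Edge"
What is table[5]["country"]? "FR"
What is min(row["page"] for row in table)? 14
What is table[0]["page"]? 99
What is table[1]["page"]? 37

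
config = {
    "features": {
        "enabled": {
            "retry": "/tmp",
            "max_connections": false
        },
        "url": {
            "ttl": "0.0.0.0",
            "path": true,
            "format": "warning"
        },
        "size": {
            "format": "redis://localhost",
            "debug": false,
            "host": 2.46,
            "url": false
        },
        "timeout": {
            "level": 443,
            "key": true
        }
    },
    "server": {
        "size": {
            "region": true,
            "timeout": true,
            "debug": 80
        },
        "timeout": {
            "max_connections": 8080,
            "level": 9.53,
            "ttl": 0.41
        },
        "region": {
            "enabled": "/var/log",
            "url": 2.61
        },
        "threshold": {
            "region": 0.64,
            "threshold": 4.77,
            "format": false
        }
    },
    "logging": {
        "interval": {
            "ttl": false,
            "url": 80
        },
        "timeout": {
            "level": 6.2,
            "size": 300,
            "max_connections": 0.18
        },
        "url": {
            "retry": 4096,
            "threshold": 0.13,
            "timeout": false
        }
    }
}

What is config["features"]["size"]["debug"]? False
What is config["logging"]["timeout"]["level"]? 6.2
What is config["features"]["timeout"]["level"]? 443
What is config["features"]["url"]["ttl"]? "0.0.0.0"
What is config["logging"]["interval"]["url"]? 80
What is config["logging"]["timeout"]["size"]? 300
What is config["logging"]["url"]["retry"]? 4096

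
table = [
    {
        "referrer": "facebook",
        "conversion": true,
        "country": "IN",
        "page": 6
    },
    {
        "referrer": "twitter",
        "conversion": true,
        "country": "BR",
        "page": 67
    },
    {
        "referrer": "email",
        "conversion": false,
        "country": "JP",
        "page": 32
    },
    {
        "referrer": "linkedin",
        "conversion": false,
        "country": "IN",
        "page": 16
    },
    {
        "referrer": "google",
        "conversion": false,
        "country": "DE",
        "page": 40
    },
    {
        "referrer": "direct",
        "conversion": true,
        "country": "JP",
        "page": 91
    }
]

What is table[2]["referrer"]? "email"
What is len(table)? 6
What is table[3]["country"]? "IN"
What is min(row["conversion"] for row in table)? False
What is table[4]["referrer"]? "google"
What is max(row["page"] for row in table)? 91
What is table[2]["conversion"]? False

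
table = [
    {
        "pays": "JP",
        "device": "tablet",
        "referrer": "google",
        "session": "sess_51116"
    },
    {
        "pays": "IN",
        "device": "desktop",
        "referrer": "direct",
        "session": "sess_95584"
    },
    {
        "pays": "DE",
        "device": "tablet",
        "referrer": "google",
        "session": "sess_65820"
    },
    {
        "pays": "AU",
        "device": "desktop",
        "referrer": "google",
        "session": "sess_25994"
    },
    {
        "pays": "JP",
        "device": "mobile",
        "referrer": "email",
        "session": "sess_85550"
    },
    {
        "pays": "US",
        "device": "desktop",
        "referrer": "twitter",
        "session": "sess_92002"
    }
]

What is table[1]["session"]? "sess_95584"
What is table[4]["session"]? "sess_85550"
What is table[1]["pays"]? "IN"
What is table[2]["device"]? "tablet"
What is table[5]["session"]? "sess_92002"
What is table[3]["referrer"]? "google"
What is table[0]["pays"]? "JP"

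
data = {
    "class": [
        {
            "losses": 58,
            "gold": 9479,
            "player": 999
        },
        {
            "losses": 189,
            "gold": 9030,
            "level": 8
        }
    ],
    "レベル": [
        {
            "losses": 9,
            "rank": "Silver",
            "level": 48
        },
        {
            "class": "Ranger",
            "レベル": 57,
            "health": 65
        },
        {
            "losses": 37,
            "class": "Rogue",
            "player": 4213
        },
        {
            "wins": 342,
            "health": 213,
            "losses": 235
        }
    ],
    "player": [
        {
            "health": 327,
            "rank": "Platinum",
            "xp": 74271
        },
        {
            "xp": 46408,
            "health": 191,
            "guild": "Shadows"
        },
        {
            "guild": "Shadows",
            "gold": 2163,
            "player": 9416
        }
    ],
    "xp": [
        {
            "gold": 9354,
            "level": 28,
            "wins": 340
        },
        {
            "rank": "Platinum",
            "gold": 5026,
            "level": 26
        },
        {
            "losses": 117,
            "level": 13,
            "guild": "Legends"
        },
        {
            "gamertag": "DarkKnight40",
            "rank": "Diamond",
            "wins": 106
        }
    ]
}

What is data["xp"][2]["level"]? 13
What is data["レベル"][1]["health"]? 65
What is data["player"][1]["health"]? 191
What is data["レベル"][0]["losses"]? 9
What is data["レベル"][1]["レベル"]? 57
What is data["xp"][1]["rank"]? "Platinum"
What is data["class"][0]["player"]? 999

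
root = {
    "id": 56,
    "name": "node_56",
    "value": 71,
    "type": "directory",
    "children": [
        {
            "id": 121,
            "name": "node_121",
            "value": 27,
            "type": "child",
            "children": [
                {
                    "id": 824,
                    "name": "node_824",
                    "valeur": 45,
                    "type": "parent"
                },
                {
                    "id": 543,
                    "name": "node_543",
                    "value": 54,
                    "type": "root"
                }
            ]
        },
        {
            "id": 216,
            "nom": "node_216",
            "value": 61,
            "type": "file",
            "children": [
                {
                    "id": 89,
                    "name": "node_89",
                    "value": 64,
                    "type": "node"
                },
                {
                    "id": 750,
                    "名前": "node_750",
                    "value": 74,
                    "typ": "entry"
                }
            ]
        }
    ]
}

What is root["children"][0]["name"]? "node_121"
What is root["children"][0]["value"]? 27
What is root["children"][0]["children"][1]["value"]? 54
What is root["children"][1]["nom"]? "node_216"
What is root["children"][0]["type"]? "child"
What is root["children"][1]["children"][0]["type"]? "node"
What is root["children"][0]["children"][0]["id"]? 824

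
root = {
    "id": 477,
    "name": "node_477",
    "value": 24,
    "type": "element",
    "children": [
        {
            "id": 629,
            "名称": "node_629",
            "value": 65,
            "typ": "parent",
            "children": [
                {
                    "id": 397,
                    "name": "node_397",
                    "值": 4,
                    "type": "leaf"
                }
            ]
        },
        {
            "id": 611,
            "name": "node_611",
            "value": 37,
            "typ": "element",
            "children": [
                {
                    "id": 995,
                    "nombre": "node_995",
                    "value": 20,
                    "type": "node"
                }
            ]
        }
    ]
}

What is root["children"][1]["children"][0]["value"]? 20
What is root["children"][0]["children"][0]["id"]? 397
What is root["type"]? "element"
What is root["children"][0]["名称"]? "node_629"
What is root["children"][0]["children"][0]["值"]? 4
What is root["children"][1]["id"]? 611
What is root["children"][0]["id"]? 629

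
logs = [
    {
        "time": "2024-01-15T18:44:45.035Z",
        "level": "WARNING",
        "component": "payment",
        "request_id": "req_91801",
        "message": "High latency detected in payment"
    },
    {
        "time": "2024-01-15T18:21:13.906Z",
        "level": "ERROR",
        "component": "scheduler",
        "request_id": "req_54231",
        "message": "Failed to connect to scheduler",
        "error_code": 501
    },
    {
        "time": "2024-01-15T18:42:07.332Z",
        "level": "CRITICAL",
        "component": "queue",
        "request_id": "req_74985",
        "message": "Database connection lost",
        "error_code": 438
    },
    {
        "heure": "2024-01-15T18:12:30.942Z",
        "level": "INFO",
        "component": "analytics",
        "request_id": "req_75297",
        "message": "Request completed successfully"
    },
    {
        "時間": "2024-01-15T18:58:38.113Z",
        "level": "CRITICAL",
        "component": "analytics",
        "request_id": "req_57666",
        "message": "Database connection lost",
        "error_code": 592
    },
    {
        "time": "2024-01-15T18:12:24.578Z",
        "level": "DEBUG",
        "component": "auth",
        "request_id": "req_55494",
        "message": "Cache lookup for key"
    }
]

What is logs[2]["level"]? "CRITICAL"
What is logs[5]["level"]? "DEBUG"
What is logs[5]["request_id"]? "req_55494"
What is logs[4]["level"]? "CRITICAL"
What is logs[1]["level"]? "ERROR"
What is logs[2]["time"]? "2024-01-15T18:42:07.332Z"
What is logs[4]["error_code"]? 592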